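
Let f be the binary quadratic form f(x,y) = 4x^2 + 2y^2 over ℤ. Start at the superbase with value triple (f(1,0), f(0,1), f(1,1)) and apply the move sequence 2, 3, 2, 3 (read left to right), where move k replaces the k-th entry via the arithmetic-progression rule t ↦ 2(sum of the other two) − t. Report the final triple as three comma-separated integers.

start (4,2,6) = (f(1,0),f(0,1),f(1,1))
replace slot 2: 2·(4+6) − 2 = 18 → (4,18,6)
replace slot 3: 2·(4+18) − 6 = 38 → (4,18,38)
replace slot 2: 2·(4+38) − 18 = 66 → (4,66,38)
replace slot 3: 2·(4+66) − 38 = 102 → (4,66,102)

4,66,102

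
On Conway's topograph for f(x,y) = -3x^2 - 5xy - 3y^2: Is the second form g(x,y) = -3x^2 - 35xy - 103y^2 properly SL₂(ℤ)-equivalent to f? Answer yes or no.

D₁ = -11, D₂ = -11
f is negative-definite; reduce −f:
−f: translate: b→-1 (≡5 mod 6), so (3,5,3)→(3,-1,1)
−f: flip: (3,-1,1)→(1,1,3)
−f: reduced (well bottom): (1,1,3) with a≤c, −a<b≤a
flip sign back: reduced form of f is (-1,-1,-3)
g is negative-definite; reduce −g:
−g: translate: b→-1 (≡35 mod 6), so (3,35,103)→(3,-1,1)
−g: flip: (3,-1,1)→(1,1,3)
−g: reduced (well bottom): (1,1,3) with a≤c, −a<b≤a
flip sign back: reduced form of g is (-1,-1,-3)
reduced forms (-1, -1, -3) vs (-1, -1, -3) ⇒ equivalent

yes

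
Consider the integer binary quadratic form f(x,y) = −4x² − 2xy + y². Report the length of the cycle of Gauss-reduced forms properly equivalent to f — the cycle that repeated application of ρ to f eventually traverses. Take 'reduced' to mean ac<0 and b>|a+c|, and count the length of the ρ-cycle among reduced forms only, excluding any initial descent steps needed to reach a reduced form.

D = 20, ⌊√D⌋ = 4
descent: ρ → (1,4,-1)  [lands on river]
river: ρ → (-1,4,1)
ρ-cycle length = 2 (tail of 1 descent step not counted)

2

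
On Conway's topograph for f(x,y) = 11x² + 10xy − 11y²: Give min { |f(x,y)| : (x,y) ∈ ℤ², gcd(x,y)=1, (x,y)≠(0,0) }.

river: ρ → (-11,12,10)
river: ρ → (10,8,-13)
river: ρ → (-13,18,5)
river: ρ → (5,22,-5)
river: ρ → (-5,18,13)
river: ρ → (13,8,-10)
river: ρ → (-10,12,11)
river: ρ → (11,10,-11)
closes: descent 0, river 8
min |a| on river = 5

5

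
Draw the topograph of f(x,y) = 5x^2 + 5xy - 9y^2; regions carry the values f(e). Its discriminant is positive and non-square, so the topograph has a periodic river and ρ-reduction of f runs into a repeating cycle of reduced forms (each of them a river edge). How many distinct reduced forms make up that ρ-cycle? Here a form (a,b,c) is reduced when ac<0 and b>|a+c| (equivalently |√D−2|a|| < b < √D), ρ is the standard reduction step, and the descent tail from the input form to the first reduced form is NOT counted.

D = 205, ⌊√D⌋ = 14
river: ρ → (-9,13,1)
river: ρ → (1,13,-9)
river: ρ → (-9,5,5)
river: ρ → (5,5,-9)
ρ-cycle length = 4 (tail of 0 descent steps not counted)

4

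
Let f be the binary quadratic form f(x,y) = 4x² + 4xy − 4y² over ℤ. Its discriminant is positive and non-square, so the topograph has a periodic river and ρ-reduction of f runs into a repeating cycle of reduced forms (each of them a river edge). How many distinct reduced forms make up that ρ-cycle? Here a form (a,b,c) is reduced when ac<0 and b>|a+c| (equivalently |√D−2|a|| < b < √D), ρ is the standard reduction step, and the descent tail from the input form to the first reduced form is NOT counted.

D = 80, ⌊√D⌋ = 8
river: ρ → (-4,4,4)
river: ρ → (4,4,-4)
ρ-cycle length = 2 (tail of 0 descent steps not counted)

2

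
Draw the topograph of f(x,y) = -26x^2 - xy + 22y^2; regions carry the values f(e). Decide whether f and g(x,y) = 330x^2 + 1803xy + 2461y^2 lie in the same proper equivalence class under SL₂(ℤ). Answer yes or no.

D₁ = 2289, D₂ = 2289
river cycle of f (length 10): (22, 45, -3), (-3, 45, 22), (22, 43, -5), (-5, 47, 4), (4, 41, -38), (-38, 35, 7), (7, 35, -38), (-38, 41, 4), (4, 47, -5), (-5, 43, 22)
river cycle of g (length 10): (22, 45, -3), (-3, 45, 22), (22, 43, -5), (-5, 47, 4), (4, 41, -38), (-38, 35, 7), (7, 35, -38), (-38, 41, 4), (4, 47, -5), (-5, 43, 22)
cycles coincide ⇒ equivalent

yes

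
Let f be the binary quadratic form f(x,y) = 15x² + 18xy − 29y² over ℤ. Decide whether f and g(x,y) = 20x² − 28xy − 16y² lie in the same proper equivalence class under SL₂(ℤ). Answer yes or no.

D₁ = 2064, D₂ = 2064
river cycle of f (length 10): (-29, 40, 4), (4, 40, -29), (-29, 18, 15), (15, 42, -5), (-5, 38, 31), (31, 24, -12), (-12, 24, 31), (31, 38, -5), (-5, 42, 15), (15, 18, -29)
river cycle of g (length 10): (-16, 28, 20), (20, 12, -24), (-24, 36, 8), (8, 44, -4), (-4, 44, 8), (8, 36, -24), (-24, 12, 20), (20, 28, -16), (-16, 36, 12), (12, 36, -16)
cycles differ ⇒ inequivalent

no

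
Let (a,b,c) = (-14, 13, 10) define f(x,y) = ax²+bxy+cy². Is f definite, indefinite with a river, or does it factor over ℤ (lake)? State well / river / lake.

D = b²−4ac = 13² − 4·(-14)·10 = 729
D = 27² is a perfect square ⇒ form factors over ℤ ⇒ lakes

lake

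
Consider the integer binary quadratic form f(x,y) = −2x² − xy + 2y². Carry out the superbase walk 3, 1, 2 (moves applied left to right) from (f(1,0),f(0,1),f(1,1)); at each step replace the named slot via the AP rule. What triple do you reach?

start (-2,2,-1) = (f(1,0),f(0,1),f(1,1))
replace slot 3: 2·((-2)+2) − (-1) = 1 → (-2,2,1)
replace slot 1: 2·(2+1) − (-2) = 8 → (8,2,1)
replace slot 2: 2·(8+1) − 2 = 16 → (8,16,1)

8,16,1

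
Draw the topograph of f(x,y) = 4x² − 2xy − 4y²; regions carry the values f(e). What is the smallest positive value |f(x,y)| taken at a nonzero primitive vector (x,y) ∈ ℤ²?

descent: ρ → (-4,2,4)  [lands on river]
river: ρ → (4,6,-2)
river: ρ → (-2,6,4)
river: ρ → (4,2,-4)
river: ρ → (-4,6,2)
river: ρ → (2,6,-4)
closes: descent 1, river 6
min |a| on river = 2

2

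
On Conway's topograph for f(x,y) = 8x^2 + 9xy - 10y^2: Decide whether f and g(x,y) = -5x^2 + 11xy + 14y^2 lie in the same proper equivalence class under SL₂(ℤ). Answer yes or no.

D₁ = 401, D₂ = 401
river cycle of f (length 10): (-10, 11, 7), (7, 17, -4), (-4, 15, 11), (11, 7, -8), (-8, 9, 10), (10, 11, -7), (-7, 17, 4), (4, 15, -11), (-11, 7, 8), (8, 9, -10)
river cycle of g (length 6): (14, 17, -2), (-2, 19, 5), (5, 11, -14), (-14, 17, 2), (2, 19, -5), (-5, 11, 14)
cycles differ ⇒ inequivalent

no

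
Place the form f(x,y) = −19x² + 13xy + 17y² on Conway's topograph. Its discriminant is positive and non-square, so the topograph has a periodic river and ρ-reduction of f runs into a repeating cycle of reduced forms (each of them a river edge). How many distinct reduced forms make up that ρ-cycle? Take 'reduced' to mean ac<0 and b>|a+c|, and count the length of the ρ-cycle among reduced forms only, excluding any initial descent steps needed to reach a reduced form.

D = 1461, ⌊√D⌋ = 38
river: ρ → (17,21,-15)
river: ρ → (-15,9,23)
river: ρ → (23,37,-1)
river: ρ → (-1,37,23)
river: ρ → (23,9,-15)
river: ρ → (-15,21,17)
river: ρ → (17,13,-19)
river: ρ → (-19,25,11)
river: ρ → (11,19,-25)
river: ρ → (-25,31,5)
river: ρ → (5,29,-31)
river: ρ → (-31,33,3)
river: ρ → (3,33,-31)
river: ρ → (-31,29,5)
river: ρ → (5,31,-25)
river: ρ → (-25,19,11)
river: ρ → (11,25,-19)
river: ρ → (-19,13,17)
ρ-cycle length = 18 (tail of 0 descent steps not counted)

18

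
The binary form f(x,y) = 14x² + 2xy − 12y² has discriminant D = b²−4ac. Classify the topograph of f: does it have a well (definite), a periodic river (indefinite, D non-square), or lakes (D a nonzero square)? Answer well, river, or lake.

D = b²−4ac = 2² − 4·14·(-12) = 676
D = 26² is a perfect square ⇒ form factors over ℤ ⇒ lakes

lake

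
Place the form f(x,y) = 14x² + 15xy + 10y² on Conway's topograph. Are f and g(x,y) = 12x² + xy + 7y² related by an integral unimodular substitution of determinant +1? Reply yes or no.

D₁ = -335, D₂ = -335
f: translate: b→-13 (≡15 mod 28), so (14,15,10)→(14,-13,9)
f: flip: (14,-13,9)→(9,13,14)
f: translate: b→-5 (≡13 mod 18), so (9,13,14)→(9,-5,10)
f: reduced (well bottom): (9,-5,10) with a≤c, −a<b≤a
g: flip: (12,1,7)→(7,-1,12)
g: reduced (well bottom): (7,-1,12) with a≤c, −a<b≤a
reduced forms (9, -5, 10) vs (7, -1, 12) ⇒ inequivalent

no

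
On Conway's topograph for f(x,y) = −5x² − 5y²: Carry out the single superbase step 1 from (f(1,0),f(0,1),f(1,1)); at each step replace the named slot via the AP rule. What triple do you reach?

start (-5,-5,-10) = (f(1,0),f(0,1),f(1,1))
replace slot 1: 2·((-5)+(-10)) − (-5) = -25 → (-25,-5,-10)

-25,-5,-10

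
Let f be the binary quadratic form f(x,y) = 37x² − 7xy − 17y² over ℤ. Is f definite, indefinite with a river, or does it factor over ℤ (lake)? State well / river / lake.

D = b²−4ac = (-7)² − 4·37·(-17) = 2565
D > 0 non-square ⇒ indefinite ⇒ periodic river

river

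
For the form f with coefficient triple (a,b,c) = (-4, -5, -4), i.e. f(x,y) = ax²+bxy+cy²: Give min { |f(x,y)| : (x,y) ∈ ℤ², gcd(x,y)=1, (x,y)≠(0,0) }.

translate: b→-3 (≡5 mod 8), so (4,5,4)→(4,-3,3)
flip: (4,-3,3)→(3,3,4)
reduced (well bottom): (3,3,4) with a≤c, −a<b≤a
well minimum |f| = |-3| = 3 (negative-definite)

3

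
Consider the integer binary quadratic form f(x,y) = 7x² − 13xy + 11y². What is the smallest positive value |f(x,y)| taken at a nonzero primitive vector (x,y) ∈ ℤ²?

translate: b→1 (≡-13 mod 14), so (7,-13,11)→(7,1,5)
flip: (7,1,5)→(5,-1,7)
reduced (well bottom): (5,-1,7) with a≤c, −a<b≤a
well minimum = a = 5

5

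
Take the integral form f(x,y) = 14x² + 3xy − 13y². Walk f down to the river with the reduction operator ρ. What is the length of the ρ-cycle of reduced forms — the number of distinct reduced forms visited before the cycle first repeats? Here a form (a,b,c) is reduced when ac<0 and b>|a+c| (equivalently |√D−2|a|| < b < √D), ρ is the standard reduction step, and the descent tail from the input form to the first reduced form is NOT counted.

D = 737, ⌊√D⌋ = 27
river: ρ → (-13,23,4)
river: ρ → (4,25,-7)
river: ρ → (-7,17,16)
river: ρ → (16,15,-8)
river: ρ → (-8,17,14)
river: ρ → (14,11,-11)
river: ρ → (-11,11,14)
river: ρ → (14,17,-8)
river: ρ → (-8,15,16)
river: ρ → (16,17,-7)
river: ρ → (-7,25,4)
river: ρ → (4,23,-13)
river: ρ → (-13,3,14)
river: ρ → (14,25,-2)
river: ρ → (-2,27,1)
river: ρ → (1,27,-2)
river: ρ → (-2,25,14)
river: ρ → (14,3,-13)
ρ-cycle length = 18 (tail of 0 descent steps not counted)

18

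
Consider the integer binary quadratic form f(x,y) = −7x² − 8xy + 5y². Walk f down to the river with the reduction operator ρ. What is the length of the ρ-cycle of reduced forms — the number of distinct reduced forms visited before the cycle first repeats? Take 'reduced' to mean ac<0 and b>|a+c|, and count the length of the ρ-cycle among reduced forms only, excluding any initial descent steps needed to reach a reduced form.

D = 204, ⌊√D⌋ = 14
descent: ρ → (5,8,-7)  [lands on river]
river: ρ → (-7,6,6)
river: ρ → (6,6,-7)
river: ρ → (-7,8,5)
river: ρ → (5,12,-3)
river: ρ → (-3,12,5)
ρ-cycle length = 6 (tail of 1 descent step not counted)

6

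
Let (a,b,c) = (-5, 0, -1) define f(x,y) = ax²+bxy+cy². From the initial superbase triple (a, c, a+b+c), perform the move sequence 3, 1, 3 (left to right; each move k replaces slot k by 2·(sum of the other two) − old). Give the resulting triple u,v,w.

start (-5,-1,-6) = (f(1,0),f(0,1),f(1,1))
replace slot 3: 2·((-5)+(-1)) − (-6) = -6 → (-5,-1,-6)
replace slot 1: 2·((-1)+(-6)) − (-5) = -9 → (-9,-1,-6)
replace slot 3: 2·((-9)+(-1)) − (-6) = -14 → (-9,-1,-14)

-9,-1,-14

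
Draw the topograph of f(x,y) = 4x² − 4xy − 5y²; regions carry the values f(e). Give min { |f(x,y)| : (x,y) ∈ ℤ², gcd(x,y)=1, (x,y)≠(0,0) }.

descent: ρ → (-5,4,4)  [lands on river]
river: ρ → (4,4,-5)
river: ρ → (-5,6,3)
river: ρ → (3,6,-5)
closes: descent 1, river 4
min |a| on river = 3

3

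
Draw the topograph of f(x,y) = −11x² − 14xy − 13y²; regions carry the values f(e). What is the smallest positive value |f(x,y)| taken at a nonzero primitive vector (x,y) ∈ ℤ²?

translate: b→-8 (≡14 mod 22), so (11,14,13)→(11,-8,10)
flip: (11,-8,10)→(10,8,11)
reduced (well bottom): (10,8,11) with a≤c, −a<b≤a
well minimum |f| = |-10| = 10 (negative-definite)

10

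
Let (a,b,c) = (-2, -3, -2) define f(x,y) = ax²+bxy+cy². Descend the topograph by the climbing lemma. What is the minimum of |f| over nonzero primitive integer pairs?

translate: b→-1 (≡3 mod 4), so (2,3,2)→(2,-1,1)
flip: (2,-1,1)→(1,1,2)
reduced (well bottom): (1,1,2) with a≤c, −a<b≤a
well minimum |f| = |-1| = 1 (negative-definite)

1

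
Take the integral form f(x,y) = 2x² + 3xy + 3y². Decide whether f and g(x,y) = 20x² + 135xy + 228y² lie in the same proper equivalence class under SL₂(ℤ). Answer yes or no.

D₁ = -15, D₂ = -15
f: translate: b→-1 (≡3 mod 4), so (2,3,3)→(2,-1,2)
f: flip: (2,-1,2)→(2,1,2)
f: reduced (well bottom): (2,1,2) with a≤c, −a<b≤a
g: translate: b→15 (≡135 mod 40), so (20,135,228)→(20,15,3)
g: flip: (20,15,3)→(3,-15,20)
g: translate: b→3 (≡-15 mod 6), so (3,-15,20)→(3,3,2)
g: flip: (3,3,2)→(2,-3,3)
g: translate: b→1 (≡-3 mod 4), so (2,-3,3)→(2,1,2)
g: reduced (well bottom): (2,1,2) with a≤c, −a<b≤a
reduced forms (2, 1, 2) vs (2, 1, 2) ⇒ equivalent

yes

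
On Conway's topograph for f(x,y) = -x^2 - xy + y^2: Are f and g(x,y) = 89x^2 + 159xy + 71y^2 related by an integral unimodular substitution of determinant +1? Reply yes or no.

D₁ = 5, D₂ = 5
river cycle of f (length 2): (1, 1, -1), (-1, 1, 1)
river cycle of g (length 2): (1, 1, -1), (-1, 1, 1)
cycles coincide ⇒ equivalent

yes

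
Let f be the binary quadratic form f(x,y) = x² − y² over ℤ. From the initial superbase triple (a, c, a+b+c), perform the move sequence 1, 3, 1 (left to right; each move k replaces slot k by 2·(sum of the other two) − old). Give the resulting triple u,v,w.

start (1,-1,0) = (f(1,0),f(0,1),f(1,1))
replace slot 1: 2·((-1)+0) − 1 = -3 → (-3,-1,0)
replace slot 3: 2·((-3)+(-1)) − 0 = -8 → (-3,-1,-8)
replace slot 1: 2·((-1)+(-8)) − (-3) = -15 → (-15,-1,-8)

-15,-1,-8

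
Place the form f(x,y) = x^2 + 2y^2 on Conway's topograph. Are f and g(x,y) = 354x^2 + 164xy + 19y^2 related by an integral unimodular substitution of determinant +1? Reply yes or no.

D₁ = -8, D₂ = -8
f: reduced (well bottom): (1,0,2) with a≤c, −a<b≤a
g: flip: (354,164,19)→(19,-164,354)
g: translate: b→-12 (≡-164 mod 38), so (19,-164,354)→(19,-12,2)
g: flip: (19,-12,2)→(2,12,19)
g: translate: b→0 (≡12 mod 4), so (2,12,19)→(2,0,1)
g: flip: (2,0,1)→(1,0,2)
g: reduced (well bottom): (1,0,2) with a≤c, −a<b≤a
reduced forms (1, 0, 2) vs (1, 0, 2) ⇒ equivalent

yes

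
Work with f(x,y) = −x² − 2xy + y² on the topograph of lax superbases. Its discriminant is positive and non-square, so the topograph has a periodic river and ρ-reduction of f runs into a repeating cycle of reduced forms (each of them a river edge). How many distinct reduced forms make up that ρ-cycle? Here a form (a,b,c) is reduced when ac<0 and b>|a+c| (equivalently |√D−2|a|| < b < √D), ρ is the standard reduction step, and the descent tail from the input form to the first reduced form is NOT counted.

D = 8, ⌊√D⌋ = 2
descent: ρ → (1,2,-1)  [lands on river]
river: ρ → (-1,2,1)
ρ-cycle length = 2 (tail of 1 descent step not counted)

2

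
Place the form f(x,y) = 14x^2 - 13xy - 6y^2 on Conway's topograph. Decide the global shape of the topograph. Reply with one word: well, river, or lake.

D = b²−4ac = (-13)² − 4·14·(-6) = 505
D > 0 non-square ⇒ indefinite ⇒ periodic river

river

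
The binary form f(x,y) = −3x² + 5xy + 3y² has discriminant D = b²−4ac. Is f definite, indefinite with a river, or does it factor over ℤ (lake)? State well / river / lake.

D = b²−4ac = 5² − 4·(-3)·3 = 61
D > 0 non-square ⇒ indefinite ⇒ periodic river

river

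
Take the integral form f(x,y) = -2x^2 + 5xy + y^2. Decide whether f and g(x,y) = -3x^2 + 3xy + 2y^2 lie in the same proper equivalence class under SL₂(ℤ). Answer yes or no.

D₁ = 33, D₂ = 33
river cycle of f (length 4): (1, 5, -2), (-2, 3, 3), (3, 3, -2), (-2, 5, 1)
river cycle of g (length 4): (2, 5, -1), (-1, 5, 2), (2, 3, -3), (-3, 3, 2)
cycles differ ⇒ inequivalent

no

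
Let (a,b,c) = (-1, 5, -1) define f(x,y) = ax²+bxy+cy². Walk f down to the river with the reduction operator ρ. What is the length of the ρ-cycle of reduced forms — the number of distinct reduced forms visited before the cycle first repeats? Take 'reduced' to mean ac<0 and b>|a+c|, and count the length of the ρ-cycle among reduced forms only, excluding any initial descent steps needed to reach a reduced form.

D = 21, ⌊√D⌋ = 4
descent: ρ → (-1,3,3)  [lands on river]
river: ρ → (3,3,-1)
ρ-cycle length = 2 (tail of 1 descent step not counted)

2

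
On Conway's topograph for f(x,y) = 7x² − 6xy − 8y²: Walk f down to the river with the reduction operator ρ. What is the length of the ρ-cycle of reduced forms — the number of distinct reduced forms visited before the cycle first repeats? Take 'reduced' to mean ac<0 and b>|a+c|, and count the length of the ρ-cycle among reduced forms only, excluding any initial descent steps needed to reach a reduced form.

D = 260, ⌊√D⌋ = 16
descent: ρ → (-8,6,7)  [lands on river]
river: ρ → (7,8,-7)
river: ρ → (-7,6,8)
river: ρ → (8,10,-5)
river: ρ → (-5,10,8)
river: ρ → (8,6,-7)
river: ρ → (-7,8,7)
river: ρ → (7,6,-8)
river: ρ → (-8,10,5)
river: ρ → (5,10,-8)
ρ-cycle length = 10 (tail of 1 descent step not counted)

10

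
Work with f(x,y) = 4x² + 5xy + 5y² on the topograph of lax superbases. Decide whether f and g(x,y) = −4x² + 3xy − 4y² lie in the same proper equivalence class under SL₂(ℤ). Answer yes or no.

D₁ = -55, D₂ = -55
f: translate: b→-3 (≡5 mod 8), so (4,5,5)→(4,-3,4)
f: flip: (4,-3,4)→(4,3,4)
f: reduced (well bottom): (4,3,4) with a≤c, −a<b≤a
g is negative-definite; reduce −g:
−g: flip: (4,-3,4)→(4,3,4)
−g: reduced (well bottom): (4,3,4) with a≤c, −a<b≤a
flip sign back: reduced form of g is (-4,-3,-4)
reduced forms (4, 3, 4) vs (-4, -3, -4) ⇒ inequivalent

no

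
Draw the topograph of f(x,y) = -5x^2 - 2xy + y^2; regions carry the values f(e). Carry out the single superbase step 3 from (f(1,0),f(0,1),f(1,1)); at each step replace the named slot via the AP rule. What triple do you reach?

start (-5,1,-6) = (f(1,0),f(0,1),f(1,1))
replace slot 3: 2·((-5)+1) − (-6) = -2 → (-5,1,-2)

-5,1,-2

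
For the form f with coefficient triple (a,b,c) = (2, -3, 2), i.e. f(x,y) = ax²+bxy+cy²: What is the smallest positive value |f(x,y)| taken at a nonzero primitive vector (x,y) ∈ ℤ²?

translate: b→1 (≡-3 mod 4), so (2,-3,2)→(2,1,1)
flip: (2,1,1)→(1,-1,2)
translate: b→1 (≡-1 mod 2), so (1,-1,2)→(1,1,2)
reduced (well bottom): (1,1,2) with a≤c, −a<b≤a
well minimum = a = 1

1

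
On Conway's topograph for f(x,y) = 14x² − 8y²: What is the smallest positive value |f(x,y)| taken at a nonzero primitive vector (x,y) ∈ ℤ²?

descent: ρ → (-8,16,6)  [lands on river]
river: ρ → (6,20,-2)
river: ρ → (-2,20,6)
river: ρ → (6,16,-8)
closes: descent 1, river 4
min |a| on river = 2

2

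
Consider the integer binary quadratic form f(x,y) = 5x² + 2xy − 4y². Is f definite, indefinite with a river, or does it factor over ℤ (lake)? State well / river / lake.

D = b²−4ac = 2² − 4·5·(-4) = 84
D > 0 non-square ⇒ indefinite ⇒ periodic river

river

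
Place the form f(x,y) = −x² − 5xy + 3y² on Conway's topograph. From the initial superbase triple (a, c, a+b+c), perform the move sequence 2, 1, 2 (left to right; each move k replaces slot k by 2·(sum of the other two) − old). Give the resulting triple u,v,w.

start (-1,3,-3) = (f(1,0),f(0,1),f(1,1))
replace slot 2: 2·((-1)+(-3)) − 3 = -11 → (-1,-11,-3)
replace slot 1: 2·((-11)+(-3)) − (-1) = -27 → (-27,-11,-3)
replace slot 2: 2·((-27)+(-3)) − (-11) = -49 → (-27,-49,-3)

-27,-49,-3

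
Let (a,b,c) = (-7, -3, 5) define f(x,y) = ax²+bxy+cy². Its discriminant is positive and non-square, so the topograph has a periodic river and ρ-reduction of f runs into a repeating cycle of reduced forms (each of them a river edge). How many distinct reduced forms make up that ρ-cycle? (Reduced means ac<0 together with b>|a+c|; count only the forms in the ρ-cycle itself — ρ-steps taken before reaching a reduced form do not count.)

D = 149, ⌊√D⌋ = 12
descent: ρ → (5,3,-7)  [lands on river]
river: ρ → (-7,11,1)
river: ρ → (1,11,-7)
river: ρ → (-7,3,5)
river: ρ → (5,7,-5)
river: ρ → (-5,3,7)
river: ρ → (7,11,-1)
river: ρ → (-1,11,7)
river: ρ → (7,3,-5)
river: ρ → (-5,7,5)
ρ-cycle length = 10 (tail of 1 descent step not counted)

10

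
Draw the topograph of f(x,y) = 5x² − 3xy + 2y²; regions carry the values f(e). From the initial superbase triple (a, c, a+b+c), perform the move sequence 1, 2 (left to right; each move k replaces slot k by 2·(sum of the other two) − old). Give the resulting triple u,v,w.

start (5,2,4) = (f(1,0),f(0,1),f(1,1))
replace slot 1: 2·(2+4) − 5 = 7 → (7,2,4)
replace slot 2: 2·(7+4) − 2 = 20 → (7,20,4)

7,20,4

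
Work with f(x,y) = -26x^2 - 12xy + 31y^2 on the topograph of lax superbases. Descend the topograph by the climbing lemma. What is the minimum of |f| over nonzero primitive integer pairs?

descent: ρ → (31,12,-26)  [lands on river]
river: ρ → (-26,40,17)
river: ρ → (17,28,-38)
river: ρ → (-38,48,7)
river: ρ → (7,50,-31)
river: ρ → (-31,12,26)
river: ρ → (26,40,-17)
river: ρ → (-17,28,38)
river: ρ → (38,48,-7)
river: ρ → (-7,50,31)
closes: descent 1, river 10
min |a| on river = 7

7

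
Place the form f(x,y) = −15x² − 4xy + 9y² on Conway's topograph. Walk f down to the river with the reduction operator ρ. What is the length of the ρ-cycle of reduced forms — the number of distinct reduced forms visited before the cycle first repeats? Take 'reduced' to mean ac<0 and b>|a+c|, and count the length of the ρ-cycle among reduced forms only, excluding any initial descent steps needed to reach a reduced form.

D = 556, ⌊√D⌋ = 23
descent: ρ → (9,22,-2)  [lands on river]
river: ρ → (-2,22,9)
river: ρ → (9,14,-10)
river: ρ → (-10,6,13)
river: ρ → (13,20,-3)
river: ρ → (-3,22,6)
river: ρ → (6,14,-15)
river: ρ → (-15,16,5)
river: ρ → (5,14,-18)
river: ρ → (-18,22,1)
river: ρ → (1,22,-18)
river: ρ → (-18,14,5)
river: ρ → (5,16,-15)
river: ρ → (-15,14,6)
river: ρ → (6,22,-3)
river: ρ → (-3,20,13)
river: ρ → (13,6,-10)
river: ρ → (-10,14,9)
ρ-cycle length = 18 (tail of 1 descent step not counted)

18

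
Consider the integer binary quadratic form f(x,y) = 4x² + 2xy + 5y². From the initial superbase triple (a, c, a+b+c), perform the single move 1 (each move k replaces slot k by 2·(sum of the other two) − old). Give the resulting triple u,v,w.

start (4,5,11) = (f(1,0),f(0,1),f(1,1))
replace slot 1: 2·(5+11) − 4 = 28 → (28,5,11)

28,5,11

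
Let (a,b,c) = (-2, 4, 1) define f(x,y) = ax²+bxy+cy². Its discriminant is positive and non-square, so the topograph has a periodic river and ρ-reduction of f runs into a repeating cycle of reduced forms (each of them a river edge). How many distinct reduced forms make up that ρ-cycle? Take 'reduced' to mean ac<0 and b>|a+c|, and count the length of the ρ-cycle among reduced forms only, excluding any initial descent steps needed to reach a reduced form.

D = 24, ⌊√D⌋ = 4
river: ρ → (1,4,-2)
river: ρ → (-2,4,1)
ρ-cycle length = 2 (tail of 0 descent steps not counted)

2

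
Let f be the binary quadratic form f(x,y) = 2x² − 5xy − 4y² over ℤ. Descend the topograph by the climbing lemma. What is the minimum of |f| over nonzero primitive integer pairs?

descent: ρ → (-4,5,2)  [lands on river]
river: ρ → (2,7,-1)
river: ρ → (-1,7,2)
river: ρ → (2,5,-4)
river: ρ → (-4,3,3)
river: ρ → (3,3,-4)
closes: descent 1, river 6
min |a| on river = 1

1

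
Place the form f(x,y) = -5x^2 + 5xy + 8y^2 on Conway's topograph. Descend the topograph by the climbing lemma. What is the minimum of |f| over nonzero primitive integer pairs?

river: ρ → (8,11,-2)
river: ρ → (-2,13,2)
river: ρ → (2,11,-8)
river: ρ → (-8,5,5)
river: ρ → (5,5,-8)
river: ρ → (-8,11,2)
river: ρ → (2,13,-2)
river: ρ → (-2,11,8)
river: ρ → (8,5,-5)
river: ρ → (-5,5,8)
closes: descent 0, river 10
min |a| on river = 2

2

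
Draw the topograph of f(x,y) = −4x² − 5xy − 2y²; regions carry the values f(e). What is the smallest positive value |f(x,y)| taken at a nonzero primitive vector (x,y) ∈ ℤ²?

translate: b→-3 (≡5 mod 8), so (4,5,2)→(4,-3,1)
flip: (4,-3,1)→(1,3,4)
translate: b→1 (≡3 mod 2), so (1,3,4)→(1,1,2)
reduced (well bottom): (1,1,2) with a≤c, −a<b≤a
well minimum |f| = |-1| = 1 (negative-definite)

1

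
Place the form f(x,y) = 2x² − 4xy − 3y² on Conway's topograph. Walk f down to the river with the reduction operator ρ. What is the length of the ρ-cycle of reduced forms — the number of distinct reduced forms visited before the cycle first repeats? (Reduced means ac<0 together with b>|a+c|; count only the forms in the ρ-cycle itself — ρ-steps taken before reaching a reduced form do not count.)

D = 40, ⌊√D⌋ = 6
descent: ρ → (-3,4,2)  [lands on river]
river: ρ → (2,4,-3)
river: ρ → (-3,2,3)
river: ρ → (3,4,-2)
river: ρ → (-2,4,3)
river: ρ → (3,2,-3)
ρ-cycle length = 6 (tail of 1 descent step not counted)

6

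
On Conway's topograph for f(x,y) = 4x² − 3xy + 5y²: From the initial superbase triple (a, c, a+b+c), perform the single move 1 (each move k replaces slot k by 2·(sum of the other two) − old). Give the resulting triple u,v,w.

start (4,5,6) = (f(1,0),f(0,1),f(1,1))
replace slot 1: 2·(5+6) − 4 = 18 → (18,5,6)

18,5,6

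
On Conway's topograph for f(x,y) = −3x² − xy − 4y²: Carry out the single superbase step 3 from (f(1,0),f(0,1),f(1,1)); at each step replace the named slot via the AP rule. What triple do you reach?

start (-3,-4,-8) = (f(1,0),f(0,1),f(1,1))
replace slot 3: 2·((-3)+(-4)) − (-8) = -6 → (-3,-4,-6)

-3,-4,-6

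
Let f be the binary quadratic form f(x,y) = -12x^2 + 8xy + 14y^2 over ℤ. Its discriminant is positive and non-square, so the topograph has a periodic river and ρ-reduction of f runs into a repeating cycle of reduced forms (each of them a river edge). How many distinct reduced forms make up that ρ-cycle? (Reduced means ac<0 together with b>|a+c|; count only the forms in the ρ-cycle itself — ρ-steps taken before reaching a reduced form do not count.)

D = 736, ⌊√D⌋ = 27
river: ρ → (14,20,-6)
river: ρ → (-6,16,20)
river: ρ → (20,24,-2)
river: ρ → (-2,24,20)
river: ρ → (20,16,-6)
river: ρ → (-6,20,14)
river: ρ → (14,8,-12)
river: ρ → (-12,16,10)
river: ρ → (10,24,-4)
river: ρ → (-4,24,10)
river: ρ → (10,16,-12)
river: ρ → (-12,8,14)
ρ-cycle length = 12 (tail of 0 descent steps not counted)

12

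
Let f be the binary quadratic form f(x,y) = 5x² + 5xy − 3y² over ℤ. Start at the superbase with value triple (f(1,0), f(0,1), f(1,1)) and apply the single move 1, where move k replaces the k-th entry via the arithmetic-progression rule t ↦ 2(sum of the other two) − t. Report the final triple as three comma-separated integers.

start (5,-3,7) = (f(1,0),f(0,1),f(1,1))
replace slot 1: 2·((-3)+7) − 5 = 3 → (3,-3,7)

3,-3,7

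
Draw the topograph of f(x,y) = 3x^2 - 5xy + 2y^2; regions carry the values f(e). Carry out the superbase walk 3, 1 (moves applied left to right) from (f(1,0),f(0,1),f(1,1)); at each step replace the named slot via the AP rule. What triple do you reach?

start (3,2,0) = (f(1,0),f(0,1),f(1,1))
replace slot 3: 2·(3+2) − 0 = 10 → (3,2,10)
replace slot 1: 2·(2+10) − 3 = 21 → (21,2,10)

21,2,10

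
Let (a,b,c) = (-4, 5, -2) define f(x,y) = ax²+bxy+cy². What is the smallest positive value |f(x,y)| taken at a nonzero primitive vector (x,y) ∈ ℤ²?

translate: b→3 (≡-5 mod 8), so (4,-5,2)→(4,3,1)
flip: (4,3,1)→(1,-3,4)
translate: b→1 (≡-3 mod 2), so (1,-3,4)→(1,1,2)
reduced (well bottom): (1,1,2) with a≤c, −a<b≤a
well minimum |f| = |-1| = 1 (negative-definite)

1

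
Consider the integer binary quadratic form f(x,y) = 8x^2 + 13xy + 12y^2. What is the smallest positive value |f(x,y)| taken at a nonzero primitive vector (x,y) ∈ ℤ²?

translate: b→-3 (≡13 mod 16), so (8,13,12)→(8,-3,7)
flip: (8,-3,7)→(7,3,8)
reduced (well bottom): (7,3,8) with a≤c, −a<b≤a
well minimum = a = 7

7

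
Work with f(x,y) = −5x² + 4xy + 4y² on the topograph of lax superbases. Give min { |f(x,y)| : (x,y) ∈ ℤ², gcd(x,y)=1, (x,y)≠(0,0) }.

river: ρ → (4,4,-5)
river: ρ → (-5,6,3)
river: ρ → (3,6,-5)
river: ρ → (-5,4,4)
closes: descent 0, river 4
min |a| on river = 3

3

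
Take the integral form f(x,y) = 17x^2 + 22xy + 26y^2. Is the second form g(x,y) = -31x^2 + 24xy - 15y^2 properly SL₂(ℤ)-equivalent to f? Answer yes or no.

D₁ = -1284, D₂ = -1284
f: translate: b→-12 (≡22 mod 34), so (17,22,26)→(17,-12,21)
f: reduced (well bottom): (17,-12,21) with a≤c, −a<b≤a
g is negative-definite; reduce −g:
−g: flip: (31,-24,15)→(15,24,31)
−g: translate: b→-6 (≡24 mod 30), so (15,24,31)→(15,-6,22)
−g: reduced (well bottom): (15,-6,22) with a≤c, −a<b≤a
flip sign back: reduced form of g is (-15,6,-22)
reduced forms (17, -12, 21) vs (-15, 6, -22) ⇒ inequivalent

no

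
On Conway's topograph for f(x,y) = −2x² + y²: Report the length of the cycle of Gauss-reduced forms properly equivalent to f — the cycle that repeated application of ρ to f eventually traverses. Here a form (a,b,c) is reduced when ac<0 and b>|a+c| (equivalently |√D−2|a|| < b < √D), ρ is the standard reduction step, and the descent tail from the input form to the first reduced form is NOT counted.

D = 8, ⌊√D⌋ = 2
descent: ρ → (1,2,-1)  [lands on river]
river: ρ → (-1,2,1)
ρ-cycle length = 2 (tail of 1 descent step not counted)

2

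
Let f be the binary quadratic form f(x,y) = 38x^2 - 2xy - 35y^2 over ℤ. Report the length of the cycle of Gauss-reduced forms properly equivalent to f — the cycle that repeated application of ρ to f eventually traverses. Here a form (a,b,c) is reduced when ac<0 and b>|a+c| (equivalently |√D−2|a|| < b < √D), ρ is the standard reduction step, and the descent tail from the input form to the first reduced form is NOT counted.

D = 5324, ⌊√D⌋ = 72
descent: ρ → (-35,72,1)  [lands on river]
river: ρ → (1,72,-35)
river: ρ → (-35,68,5)
river: ρ → (5,72,-7)
river: ρ → (-7,68,25)
river: ρ → (25,32,-43)
river: ρ → (-43,54,14)
river: ρ → (14,58,-35)
river: ρ → (-35,12,37)
river: ρ → (37,62,-10)
river: ρ → (-10,58,49)
river: ρ → (49,40,-19)
river: ρ → (-19,36,53)
river: ρ → (53,70,-2)
river: ρ → (-2,70,53)
river: ρ → (53,36,-19)
river: ρ → (-19,40,49)
river: ρ → (49,58,-10)
river: ρ → (-10,62,37)
river: ρ → (37,12,-35)
river: ρ → (-35,58,14)
river: ρ → (14,54,-43)
river: ρ → (-43,32,25)
river: ρ → (25,68,-7)
river: ρ → (-7,72,5)
river: ρ → (5,68,-35)
ρ-cycle length = 26 (tail of 1 descent step not counted)

26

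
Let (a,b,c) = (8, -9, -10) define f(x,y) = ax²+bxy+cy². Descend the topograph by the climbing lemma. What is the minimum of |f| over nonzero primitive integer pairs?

descent: ρ → (-10,9,8)  [lands on river]
river: ρ → (8,7,-11)
river: ρ → (-11,15,4)
river: ρ → (4,17,-7)
river: ρ → (-7,11,10)
river: ρ → (10,9,-8)
river: ρ → (-8,7,11)
river: ρ → (11,15,-4)
river: ρ → (-4,17,7)
river: ρ → (7,11,-10)
closes: descent 1, river 10
min |a| on river = 4

4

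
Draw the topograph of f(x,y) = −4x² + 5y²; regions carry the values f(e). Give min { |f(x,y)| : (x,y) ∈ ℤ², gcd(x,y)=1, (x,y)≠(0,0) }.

descent: ρ → (5,0,-4)
descent: ρ → (-4,8,1)  [lands on river]
river: ρ → (1,8,-4)
closes: descent 2, river 2
min |a| on river = 1

1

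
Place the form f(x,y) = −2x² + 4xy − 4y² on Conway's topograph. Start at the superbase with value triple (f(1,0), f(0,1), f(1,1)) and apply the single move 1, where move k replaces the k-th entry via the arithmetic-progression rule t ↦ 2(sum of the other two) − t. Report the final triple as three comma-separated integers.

start (-2,-4,-2) = (f(1,0),f(0,1),f(1,1))
replace slot 1: 2·((-4)+(-2)) − (-2) = -10 → (-10,-4,-2)

-10,-4,-2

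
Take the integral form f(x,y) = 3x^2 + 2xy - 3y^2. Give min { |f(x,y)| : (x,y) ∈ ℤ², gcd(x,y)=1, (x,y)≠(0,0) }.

river: ρ → (-3,4,2)
river: ρ → (2,4,-3)
river: ρ → (-3,2,3)
river: ρ → (3,4,-2)
river: ρ → (-2,4,3)
river: ρ → (3,2,-3)
closes: descent 0, river 6
min |a| on river = 2

2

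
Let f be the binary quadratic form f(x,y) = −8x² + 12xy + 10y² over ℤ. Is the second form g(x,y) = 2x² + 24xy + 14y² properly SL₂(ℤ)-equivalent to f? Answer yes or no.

D₁ = 464, D₂ = 464
river cycle of f (length 10): (10, 8, -10), (-10, 12, 8), (8, 20, -2), (-2, 20, 8), (8, 12, -10), (-10, 8, 10), (10, 12, -8), (-8, 20, 2), (2, 20, -8), (-8, 12, 10)
river cycle of g (length 10): (-8, 12, 10), (10, 8, -10), (-10, 12, 8), (8, 20, -2), (-2, 20, 8), (8, 12, -10), (-10, 8, 10), (10, 12, -8), (-8, 20, 2), (2, 20, -8)
cycles coincide ⇒ equivalent

yes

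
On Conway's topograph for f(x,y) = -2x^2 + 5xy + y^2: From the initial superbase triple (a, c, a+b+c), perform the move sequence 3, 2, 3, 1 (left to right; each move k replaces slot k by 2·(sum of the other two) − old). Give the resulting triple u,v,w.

start (-2,1,4) = (f(1,0),f(0,1),f(1,1))
replace slot 3: 2·((-2)+1) − 4 = -6 → (-2,1,-6)
replace slot 2: 2·((-2)+(-6)) − 1 = -17 → (-2,-17,-6)
replace slot 3: 2·((-2)+(-17)) − (-6) = -32 → (-2,-17,-32)
replace slot 1: 2·((-17)+(-32)) − (-2) = -96 → (-96,-17,-32)

-96,-17,-32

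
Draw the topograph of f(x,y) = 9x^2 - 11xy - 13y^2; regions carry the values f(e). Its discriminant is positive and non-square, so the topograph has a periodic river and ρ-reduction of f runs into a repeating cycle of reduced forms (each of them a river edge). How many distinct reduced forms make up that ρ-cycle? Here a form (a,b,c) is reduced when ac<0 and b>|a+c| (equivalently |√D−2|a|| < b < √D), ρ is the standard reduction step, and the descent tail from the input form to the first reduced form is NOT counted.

D = 589, ⌊√D⌋ = 24
descent: ρ → (-13,11,9)  [lands on river]
river: ρ → (9,7,-15)
river: ρ → (-15,23,1)
river: ρ → (1,23,-15)
river: ρ → (-15,7,9)
river: ρ → (9,11,-13)
river: ρ → (-13,15,7)
river: ρ → (7,13,-15)
river: ρ → (-15,17,5)
river: ρ → (5,23,-3)
river: ρ → (-3,19,19)
river: ρ → (19,19,-3)
river: ρ → (-3,23,5)
river: ρ → (5,17,-15)
river: ρ → (-15,13,7)
river: ρ → (7,15,-13)
ρ-cycle length = 16 (tail of 1 descent step not counted)

16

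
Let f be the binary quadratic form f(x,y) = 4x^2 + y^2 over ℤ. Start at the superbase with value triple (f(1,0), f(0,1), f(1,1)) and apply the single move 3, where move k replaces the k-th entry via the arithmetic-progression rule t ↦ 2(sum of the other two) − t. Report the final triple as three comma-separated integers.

start (4,1,5) = (f(1,0),f(0,1),f(1,1))
replace slot 3: 2·(4+1) − 5 = 5 → (4,1,5)

4,1,5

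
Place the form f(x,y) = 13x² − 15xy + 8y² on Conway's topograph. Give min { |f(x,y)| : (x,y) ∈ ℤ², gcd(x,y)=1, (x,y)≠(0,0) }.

translate: b→11 (≡-15 mod 26), so (13,-15,8)→(13,11,6)
flip: (13,11,6)→(6,-11,13)
translate: b→1 (≡-11 mod 12), so (6,-11,13)→(6,1,8)
reduced (well bottom): (6,1,8) with a≤c, −a<b≤a
well minimum = a = 6

6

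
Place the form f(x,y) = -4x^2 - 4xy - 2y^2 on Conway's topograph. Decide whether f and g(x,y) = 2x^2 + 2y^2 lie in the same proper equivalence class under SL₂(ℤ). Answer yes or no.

D₁ = -16, D₂ = -16
f is negative-definite; reduce −f:
−f: flip: (4,4,2)→(2,-4,4)
−f: translate: b→0 (≡-4 mod 4), so (2,-4,4)→(2,0,2)
−f: reduced (well bottom): (2,0,2) with a≤c, −a<b≤a
flip sign back: reduced form of f is (-2,0,-2)
g: reduced (well bottom): (2,0,2) with a≤c, −a<b≤a
reduced forms (-2, 0, -2) vs (2, 0, 2) ⇒ inequivalent

no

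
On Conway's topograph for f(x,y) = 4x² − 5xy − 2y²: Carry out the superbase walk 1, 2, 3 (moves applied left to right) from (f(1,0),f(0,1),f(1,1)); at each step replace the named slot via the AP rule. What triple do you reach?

start (4,-2,-3) = (f(1,0),f(0,1),f(1,1))
replace slot 1: 2·((-2)+(-3)) − 4 = -14 → (-14,-2,-3)
replace slot 2: 2·((-14)+(-3)) − (-2) = -32 → (-14,-32,-3)
replace slot 3: 2·((-14)+(-32)) − (-3) = -89 → (-14,-32,-89)

-14,-32,-89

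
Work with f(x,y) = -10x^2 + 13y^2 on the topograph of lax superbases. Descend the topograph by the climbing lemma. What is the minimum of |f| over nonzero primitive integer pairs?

descent: ρ → (13,0,-10)
descent: ρ → (-10,20,3)  [lands on river]
river: ρ → (3,22,-3)
river: ρ → (-3,20,10)
river: ρ → (10,20,-3)
river: ρ → (-3,22,3)
river: ρ → (3,20,-10)
closes: descent 2, river 6
min |a| on river = 3

3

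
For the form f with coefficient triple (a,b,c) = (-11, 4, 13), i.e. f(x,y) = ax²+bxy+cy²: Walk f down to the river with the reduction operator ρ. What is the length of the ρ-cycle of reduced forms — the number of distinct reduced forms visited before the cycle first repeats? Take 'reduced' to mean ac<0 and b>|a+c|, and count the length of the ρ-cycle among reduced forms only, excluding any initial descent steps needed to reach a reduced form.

D = 588, ⌊√D⌋ = 24
river: ρ → (13,22,-2)
river: ρ → (-2,22,13)
river: ρ → (13,4,-11)
river: ρ → (-11,18,6)
river: ρ → (6,18,-11)
river: ρ → (-11,4,13)
ρ-cycle length = 6 (tail of 0 descent steps not counted)

6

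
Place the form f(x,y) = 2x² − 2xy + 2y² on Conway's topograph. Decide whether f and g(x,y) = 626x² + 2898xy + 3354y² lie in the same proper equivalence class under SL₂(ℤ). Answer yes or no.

D₁ = -12, D₂ = -12
f: translate: b→2 (≡-2 mod 4), so (2,-2,2)→(2,2,2)
f: reduced (well bottom): (2,2,2) with a≤c, −a<b≤a
g: translate: b→394 (≡2898 mod 1252), so (626,2898,3354)→(626,394,62)
g: flip: (626,394,62)→(62,-394,626)
g: translate: b→-22 (≡-394 mod 124), so (62,-394,626)→(62,-22,2)
g: flip: (62,-22,2)→(2,22,62)
g: translate: b→2 (≡22 mod 4), so (2,22,62)→(2,2,2)
g: reduced (well bottom): (2,2,2) with a≤c, −a<b≤a
reduced forms (2, 2, 2) vs (2, 2, 2) ⇒ equivalent

yes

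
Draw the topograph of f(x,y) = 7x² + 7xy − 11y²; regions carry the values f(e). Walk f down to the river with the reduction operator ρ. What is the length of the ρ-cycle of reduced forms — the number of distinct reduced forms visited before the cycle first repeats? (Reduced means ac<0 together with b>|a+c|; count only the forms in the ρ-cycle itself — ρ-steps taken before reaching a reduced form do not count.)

D = 357, ⌊√D⌋ = 18
river: ρ → (-11,15,3)
river: ρ → (3,15,-11)
river: ρ → (-11,7,7)
river: ρ → (7,7,-11)
ρ-cycle length = 4 (tail of 0 descent steps not counted)

4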